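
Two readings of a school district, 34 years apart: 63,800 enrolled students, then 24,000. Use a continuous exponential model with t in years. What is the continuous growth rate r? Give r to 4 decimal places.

24000 = 63800 · e^(r·34)
e^(34r) = 24000/63800 = 0.37618
r = ln(0.37618) / 34 = -0.9777 / 34

r ≈ -0.0288 per year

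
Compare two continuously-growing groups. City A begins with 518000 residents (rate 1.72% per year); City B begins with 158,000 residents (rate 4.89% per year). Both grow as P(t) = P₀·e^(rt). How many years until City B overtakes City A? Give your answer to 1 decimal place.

518000·e^(0.0172t) = 158000·e^(0.0489t)
518000/158000 = e^((0.0489 − 0.0172)t) → ln(3.27848) = 0.0317·t
t = 1.18738 / 0.0317

t ≈ 37.5 years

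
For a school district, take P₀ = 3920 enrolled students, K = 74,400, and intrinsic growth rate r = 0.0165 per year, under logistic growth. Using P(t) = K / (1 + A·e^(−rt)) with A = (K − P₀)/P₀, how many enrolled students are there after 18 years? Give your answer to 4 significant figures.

≈ 5,181 enrolled students

A = (74400 − 3920)/3920 = 17.97959
P(18) = 74400 / (1 + 17.97959·e^(−0.0165·18)) = 74400 / (1 + 17.97959·0.743044)
= 74400 / 14.35963 ≈ 5181.19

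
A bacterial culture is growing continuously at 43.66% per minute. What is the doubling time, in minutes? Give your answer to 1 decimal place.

doubling time ≈ 1.6 minutes

doubling time = ln(2) / |r| = 0.69315 / 0.4366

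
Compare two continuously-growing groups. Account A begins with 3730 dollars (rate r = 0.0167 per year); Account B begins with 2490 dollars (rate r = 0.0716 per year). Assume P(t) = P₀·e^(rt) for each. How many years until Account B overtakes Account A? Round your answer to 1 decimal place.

t ≈ 7.4 years

3730·e^(0.0167t) = 2490·e^(0.0716t)
3730/2490 = e^((0.0716 − 0.0167)t) → ln(1.49799) = 0.0549·t
t = 0.40413 / 0.0549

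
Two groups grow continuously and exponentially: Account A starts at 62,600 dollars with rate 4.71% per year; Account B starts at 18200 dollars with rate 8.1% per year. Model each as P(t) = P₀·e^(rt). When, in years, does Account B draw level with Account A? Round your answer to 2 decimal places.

t ≈ 36.44 years

62600·e^(0.0471t) = 18200·e^(0.081t)
62600/18200 = e^((0.081 − 0.0471)t) → ln(3.43956) = 0.0339·t
t = 1.23534 / 0.0339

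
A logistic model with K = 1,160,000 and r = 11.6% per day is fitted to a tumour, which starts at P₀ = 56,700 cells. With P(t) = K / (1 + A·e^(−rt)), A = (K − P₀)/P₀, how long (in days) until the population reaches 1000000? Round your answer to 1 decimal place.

t ≈ 41.4 days

A = (1160000 − 56700)/56700 = 19.45855
1000000 = 1160000/(1 + 19.45855·e^(−0.116t)) → 1 + 19.45855·e^(−0.116t) = 1.16
e^(−0.116t) = 0.008223 → t = ln(121.61596)/0.116 = 4.80087/0.116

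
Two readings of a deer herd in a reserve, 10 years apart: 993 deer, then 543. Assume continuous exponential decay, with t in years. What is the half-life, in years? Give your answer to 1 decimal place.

half-life ≈ 11.5 years

r = ln(543/993) / 10 = ln(0.54683) / 10 ≈ -0.060362 per year
half-life = ln 2 / |r| = 0.69315 / 0.060362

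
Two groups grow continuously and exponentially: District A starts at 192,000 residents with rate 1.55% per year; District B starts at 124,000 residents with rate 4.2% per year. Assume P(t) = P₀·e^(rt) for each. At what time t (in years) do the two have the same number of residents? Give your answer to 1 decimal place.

t ≈ 16.5 years

192000·e^(0.0155t) = 124000·e^(0.042t)
192000/124000 = e^((0.042 − 0.0155)t) → ln(1.54839) = 0.0265·t
t = 0.43721 / 0.0265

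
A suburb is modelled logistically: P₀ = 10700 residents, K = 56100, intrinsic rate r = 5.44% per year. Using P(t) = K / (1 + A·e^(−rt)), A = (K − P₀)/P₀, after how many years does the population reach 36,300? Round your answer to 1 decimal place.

t ≈ 37.7 years

A = (56100 − 10700)/10700 = 4.24299
36300 = 56100/(1 + 4.24299·e^(−0.0544t)) → 1 + 4.24299·e^(−0.0544t) = 1.54545
e^(−0.0544t) = 0.128554 → t = ln(7.77882)/0.0544 = 2.0514/0.0544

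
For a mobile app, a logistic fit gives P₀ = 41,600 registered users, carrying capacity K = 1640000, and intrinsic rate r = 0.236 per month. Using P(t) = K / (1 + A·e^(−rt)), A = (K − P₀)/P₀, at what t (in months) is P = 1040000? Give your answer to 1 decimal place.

t ≈ 17.8 months

A = (1640000 − 41600)/41600 = 38.42308
1040000 = 1640000/(1 + 38.42308·e^(−0.236t)) → 1 + 38.42308·e^(−0.236t) = 1.57692
e^(−0.236t) = 0.015015 → t = ln(66.6)/0.236 = 4.1987/0.236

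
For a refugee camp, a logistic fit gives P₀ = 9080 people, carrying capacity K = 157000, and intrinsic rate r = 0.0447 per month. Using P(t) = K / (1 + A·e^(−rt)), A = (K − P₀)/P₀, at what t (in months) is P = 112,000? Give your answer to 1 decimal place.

A = (157000 − 9080)/9080 = 16.29075
112000 = 157000/(1 + 16.29075·e^(−0.0447t)) → 1 + 16.29075·e^(−0.0447t) = 1.40179
e^(−0.0447t) = 0.024663 → t = ln(40.54586)/0.0447 = 3.70243/0.0447

t ≈ 82.8 months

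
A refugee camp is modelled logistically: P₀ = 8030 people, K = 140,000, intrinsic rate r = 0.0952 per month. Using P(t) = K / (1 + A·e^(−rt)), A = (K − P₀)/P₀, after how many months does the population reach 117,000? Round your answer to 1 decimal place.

A = (140000 − 8030)/8030 = 16.43462
117000 = 140000/(1 + 16.43462·e^(−0.0952t)) → 1 + 16.43462·e^(−0.0952t) = 1.19658
e^(−0.0952t) = 0.011961 → t = ln(83.6022)/0.0952 = 4.42607/0.0952

t ≈ 46.5 months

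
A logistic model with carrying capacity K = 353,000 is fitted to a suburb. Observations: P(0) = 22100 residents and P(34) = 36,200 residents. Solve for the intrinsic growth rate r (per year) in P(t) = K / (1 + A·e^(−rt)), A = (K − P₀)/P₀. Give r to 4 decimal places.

A = (353000 − 22100)/22100 = 14.97285
36200 = 353000/(1 + 14.97285·e^(−r·34)) → e^(−34r) = (9.75138 − 1)/14.97285 = 0.584483
r = −ln(0.584483)/34 = 0.53703/34

r ≈ 0.0158 per year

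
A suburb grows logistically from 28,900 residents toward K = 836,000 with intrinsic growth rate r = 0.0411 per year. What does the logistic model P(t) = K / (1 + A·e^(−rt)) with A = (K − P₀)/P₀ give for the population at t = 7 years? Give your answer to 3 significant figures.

A = (836000 − 28900)/28900 = 27.92734
P(7) = 836000 / (1 + 27.92734·e^(−0.0411·7)) = 836000 / (1 + 27.92734·0.749987)
= 836000 / 21.94513 ≈ 38095.02

≈ 38,100 residents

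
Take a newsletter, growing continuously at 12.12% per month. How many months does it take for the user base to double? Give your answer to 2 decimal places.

doubling time = ln(2) / |r| = 0.69315 / 0.1212

doubling time ≈ 5.72 months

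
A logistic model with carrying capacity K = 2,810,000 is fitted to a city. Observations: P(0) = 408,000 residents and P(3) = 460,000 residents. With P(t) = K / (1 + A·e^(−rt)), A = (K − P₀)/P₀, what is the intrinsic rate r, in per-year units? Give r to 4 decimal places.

r ≈ 0.0473 per year

A = (2810000 − 408000)/408000 = 5.88725
460000 = 2810000/(1 + 5.88725·e^(−r·3)) → e^(−3r) = (6.1087 − 1)/5.88725 = 0.867755
r = −ln(0.867755)/3 = 0.14185/3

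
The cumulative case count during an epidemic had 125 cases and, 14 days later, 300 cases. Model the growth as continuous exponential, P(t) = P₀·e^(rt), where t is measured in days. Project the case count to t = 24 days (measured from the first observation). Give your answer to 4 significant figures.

r = ln(300/125) / 14 ≈ 0.062533 per day
P(24) = 125 · e^(0.062533·24) = 125 · 4.48529 ≈ 560.66

≈ 560.7 cases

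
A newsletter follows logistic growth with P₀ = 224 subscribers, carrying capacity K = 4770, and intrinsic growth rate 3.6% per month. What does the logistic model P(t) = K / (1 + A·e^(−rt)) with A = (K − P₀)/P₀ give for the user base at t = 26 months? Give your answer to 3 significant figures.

≈ 532 subscribers

A = (4770 − 224)/224 = 20.29464
P(26) = 4770 / (1 + 20.29464·e^(−0.036·26)) = 4770 / (1 + 20.29464·0.392193)
= 4770 / 8.95943 ≈ 532.4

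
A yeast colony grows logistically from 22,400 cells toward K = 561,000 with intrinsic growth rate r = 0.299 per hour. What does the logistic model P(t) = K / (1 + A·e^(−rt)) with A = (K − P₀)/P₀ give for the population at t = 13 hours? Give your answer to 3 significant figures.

≈ 376,000 cells

A = (561000 − 22400)/22400 = 24.04464
P(13) = 561000 / (1 + 24.04464·e^(−0.299·13)) = 561000 / (1 + 24.04464·0.020507)
= 561000 / 1.49308 ≈ 375733.87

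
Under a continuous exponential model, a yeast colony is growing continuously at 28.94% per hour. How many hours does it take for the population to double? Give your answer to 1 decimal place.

doubling time ≈ 2.4 hours

doubling time = ln(2) / |r| = 0.69315 / 0.2894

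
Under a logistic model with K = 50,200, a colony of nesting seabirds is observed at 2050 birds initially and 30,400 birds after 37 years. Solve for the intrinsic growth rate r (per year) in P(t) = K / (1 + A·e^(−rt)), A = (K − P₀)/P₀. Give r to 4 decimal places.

r ≈ 0.0969 per year

A = (50200 − 2050)/2050 = 23.4878
30400 = 50200/(1 + 23.4878·e^(−r·37)) → e^(−37r) = (1.65132 − 1)/23.4878 = 0.02773
r = −ln(0.02773)/37 = 3.58524/37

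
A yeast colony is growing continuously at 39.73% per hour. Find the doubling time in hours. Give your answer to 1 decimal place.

doubling time ≈ 1.7 hours

doubling time = ln(2) / |r| = 0.69315 / 0.3973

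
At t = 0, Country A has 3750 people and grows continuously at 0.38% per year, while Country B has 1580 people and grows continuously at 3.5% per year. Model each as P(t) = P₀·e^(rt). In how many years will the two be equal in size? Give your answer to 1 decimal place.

t ≈ 27.7 years

3750·e^(0.0038t) = 1580·e^(0.035t)
3750/1580 = e^((0.035 − 0.0038)t) → ln(2.37342) = 0.0312·t
t = 0.86433 / 0.0312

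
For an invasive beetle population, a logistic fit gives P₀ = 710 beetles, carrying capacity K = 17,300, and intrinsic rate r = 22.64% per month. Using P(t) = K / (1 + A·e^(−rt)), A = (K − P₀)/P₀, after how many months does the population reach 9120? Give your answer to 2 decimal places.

A = (17300 − 710)/710 = 23.3662
9120 = 17300/(1 + 23.3662·e^(−0.2264t)) → 1 + 23.3662·e^(−0.2264t) = 1.89693
e^(−0.2264t) = 0.038386 → t = ln(26.05131)/0.2264 = 3.26007/0.2264

t ≈ 14.40 months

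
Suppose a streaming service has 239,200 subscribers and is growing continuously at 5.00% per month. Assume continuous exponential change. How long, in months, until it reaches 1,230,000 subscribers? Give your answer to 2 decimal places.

t ≈ 32.75 months

1230000 = 239200 · e^(0.05·t)
t = ln(1230000/239200) / 0.05 = ln(5.14214) / 0.05 = 1.63747 / 0.05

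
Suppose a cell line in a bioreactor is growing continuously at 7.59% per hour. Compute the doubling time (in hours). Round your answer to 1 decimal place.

doubling time = ln(2) / |r| = 0.69315 / 0.0759

doubling time ≈ 9.1 hours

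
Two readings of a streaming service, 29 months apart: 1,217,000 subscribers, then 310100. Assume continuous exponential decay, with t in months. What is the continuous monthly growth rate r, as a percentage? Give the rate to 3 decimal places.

r ≈ -4.715% per month

310100 = 1217000 · e^(r·29)
e^(29r) = 310100/1217000 = 0.25481
r = ln(0.25481) / 29 = -1.36725 / 29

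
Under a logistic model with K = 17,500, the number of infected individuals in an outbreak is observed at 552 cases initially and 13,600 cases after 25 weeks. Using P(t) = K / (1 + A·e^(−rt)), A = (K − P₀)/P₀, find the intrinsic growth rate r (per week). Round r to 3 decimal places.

r ≈ 0.187 per week

A = (17500 − 552)/552 = 30.7029
13600 = 17500/(1 + 30.7029·e^(−r·25)) → e^(−25r) = (1.28676 − 1)/30.7029 = 0.00934
r = −ln(0.00934)/25 = 4.67345/25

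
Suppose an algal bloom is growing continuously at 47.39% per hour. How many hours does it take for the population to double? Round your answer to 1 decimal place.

doubling time = ln(2) / |r| = 0.69315 / 0.4739

doubling time ≈ 1.5 hours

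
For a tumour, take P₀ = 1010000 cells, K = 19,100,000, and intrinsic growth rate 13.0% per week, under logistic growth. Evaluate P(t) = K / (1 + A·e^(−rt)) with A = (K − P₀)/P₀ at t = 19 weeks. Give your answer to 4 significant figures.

≈ 7,594,000 cells

A = (19100000 − 1010000)/1010000 = 17.91089
P(19) = 19100000 / (1 + 17.91089·e^(−0.13·19)) = 19100000 / (1 + 17.91089·0.084585)
= 19100000 / 2.51499 ≈ 7594463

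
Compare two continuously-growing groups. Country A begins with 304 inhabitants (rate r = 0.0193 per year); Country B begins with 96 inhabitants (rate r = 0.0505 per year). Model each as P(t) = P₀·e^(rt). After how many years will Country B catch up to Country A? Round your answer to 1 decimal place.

t ≈ 36.9 years

304·e^(0.0193t) = 96·e^(0.0505t)
304/96 = e^((0.0505 − 0.0193)t) → ln(3.16667) = 0.0312·t
t = 1.15268 / 0.0312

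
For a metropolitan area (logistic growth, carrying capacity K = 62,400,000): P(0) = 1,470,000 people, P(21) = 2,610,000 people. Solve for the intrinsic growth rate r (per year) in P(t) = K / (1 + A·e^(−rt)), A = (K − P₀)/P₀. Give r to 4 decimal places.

A = (62400000 − 1470000)/1470000 = 41.44898
2610000 = 62400000/(1 + 41.44898·e^(−r·21)) → e^(−21r) = (23.90805 − 1)/41.44898 = 0.552681
r = −ln(0.552681)/21 = 0.59298/21

r ≈ 0.0282 per year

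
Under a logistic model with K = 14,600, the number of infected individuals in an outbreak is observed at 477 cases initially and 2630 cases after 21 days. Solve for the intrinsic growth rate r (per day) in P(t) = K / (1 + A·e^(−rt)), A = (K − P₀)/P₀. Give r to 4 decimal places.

A = (14600 − 477)/477 = 29.60797
2630 = 14600/(1 + 29.60797·e^(−r·21)) → e^(−21r) = (5.55133 − 1)/29.60797 = 0.15372
r = −ln(0.15372)/21 = 1.87262/21

r ≈ 0.0892 per day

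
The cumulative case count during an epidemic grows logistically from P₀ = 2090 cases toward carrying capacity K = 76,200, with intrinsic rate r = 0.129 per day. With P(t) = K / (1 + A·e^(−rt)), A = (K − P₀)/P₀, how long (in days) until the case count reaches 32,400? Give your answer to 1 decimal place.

A = (76200 − 2090)/2090 = 35.45933
32400 = 76200/(1 + 35.45933·e^(−0.129t)) → 1 + 35.45933·e^(−0.129t) = 2.35185
e^(−0.129t) = 0.038124 → t = ln(26.23019)/0.129 = 3.26691/0.129

t ≈ 25.3 days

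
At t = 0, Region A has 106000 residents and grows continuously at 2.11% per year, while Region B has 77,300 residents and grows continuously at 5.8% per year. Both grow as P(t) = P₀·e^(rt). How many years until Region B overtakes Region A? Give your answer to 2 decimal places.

106000·e^(0.0211t) = 77300·e^(0.058t)
106000/77300 = e^((0.058 − 0.0211)t) → ln(1.37128) = 0.0369·t
t = 0.31575 / 0.0369

t ≈ 8.56 years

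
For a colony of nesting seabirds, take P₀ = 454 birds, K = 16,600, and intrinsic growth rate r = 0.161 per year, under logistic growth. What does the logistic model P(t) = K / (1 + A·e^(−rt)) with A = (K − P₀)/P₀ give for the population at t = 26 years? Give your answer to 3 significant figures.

≈ 10,800 birds

A = (16600 − 454)/454 = 35.56388
P(26) = 16600 / (1 + 35.56388·e^(−0.161·26)) = 16600 / (1 + 35.56388·0.015207)
= 16600 / 1.54082 ≈ 10773.49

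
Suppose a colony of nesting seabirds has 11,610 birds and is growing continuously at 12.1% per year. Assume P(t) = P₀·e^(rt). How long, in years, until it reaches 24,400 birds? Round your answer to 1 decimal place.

24400 = 11610 · e^(0.121·t)
t = ln(24400/11610) / 0.121 = ln(2.10164) / 0.121 = 0.74272 / 0.121

t ≈ 6.1 years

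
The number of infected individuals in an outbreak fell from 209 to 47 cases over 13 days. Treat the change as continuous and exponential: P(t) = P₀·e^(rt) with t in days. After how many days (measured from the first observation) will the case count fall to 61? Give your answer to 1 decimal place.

r = ln(47/209) / 13 ≈ -0.114784 per day
t = ln(61/209) / r = -1.23146 / -0.114784 ≈ 10.729

t ≈ 10.7 days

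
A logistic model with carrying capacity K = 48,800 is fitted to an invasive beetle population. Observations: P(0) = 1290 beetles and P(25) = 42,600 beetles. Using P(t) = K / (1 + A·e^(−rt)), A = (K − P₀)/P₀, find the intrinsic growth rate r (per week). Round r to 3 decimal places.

A = (48800 − 1290)/1290 = 36.82946
42600 = 48800/(1 + 36.82946·e^(−r·25)) → e^(−25r) = (1.14554 − 1)/36.82946 = 0.003952
r = −ln(0.003952)/25 = 5.5336/25

r ≈ 0.221 per week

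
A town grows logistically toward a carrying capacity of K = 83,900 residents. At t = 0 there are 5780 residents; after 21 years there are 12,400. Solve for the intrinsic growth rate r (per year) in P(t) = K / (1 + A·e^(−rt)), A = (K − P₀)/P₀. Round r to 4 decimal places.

r ≈ 0.0406 per year

A = (83900 − 5780)/5780 = 13.51557
12400 = 83900/(1 + 13.51557·e^(−r·21)) → e^(−21r) = (6.76613 − 1)/13.51557 = 0.426629
r = −ln(0.426629)/21 = 0.85184/21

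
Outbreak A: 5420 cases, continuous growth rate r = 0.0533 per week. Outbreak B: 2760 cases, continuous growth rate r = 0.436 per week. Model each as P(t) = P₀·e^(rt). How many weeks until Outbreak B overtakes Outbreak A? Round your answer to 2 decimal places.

5420·e^(0.0533t) = 2760·e^(0.436t)
5420/2760 = e^((0.436 − 0.0533)t) → ln(1.96377) = 0.3827·t
t = 0.67487 / 0.3827

t ≈ 1.76 weeks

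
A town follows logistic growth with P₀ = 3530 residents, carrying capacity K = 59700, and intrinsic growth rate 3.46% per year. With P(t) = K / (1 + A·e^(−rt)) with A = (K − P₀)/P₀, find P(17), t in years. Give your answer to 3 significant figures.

≈ 6,070 residents

A = (59700 − 3530)/3530 = 15.91218
P(17) = 59700 / (1 + 15.91218·e^(−0.0346·17)) = 59700 / (1 + 15.91218·0.555326)
= 59700 / 9.83645 ≈ 6069.26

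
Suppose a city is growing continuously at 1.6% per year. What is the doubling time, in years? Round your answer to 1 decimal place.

doubling time ≈ 43.3 years

doubling time = ln(2) / |r| = 0.69315 / 0.016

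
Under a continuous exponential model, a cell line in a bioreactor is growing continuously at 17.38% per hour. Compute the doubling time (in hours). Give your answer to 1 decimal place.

doubling time = ln(2) / |r| = 0.69315 / 0.1738

doubling time ≈ 4.0 hours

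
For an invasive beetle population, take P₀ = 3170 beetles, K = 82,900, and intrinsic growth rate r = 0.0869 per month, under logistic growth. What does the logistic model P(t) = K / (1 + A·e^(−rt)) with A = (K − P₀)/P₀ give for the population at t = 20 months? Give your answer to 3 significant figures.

A = (82900 − 3170)/3170 = 25.15142
P(20) = 82900 / (1 + 25.15142·e^(−0.0869·20)) = 82900 / (1 + 25.15142·0.175872)
= 82900 / 5.42343 ≈ 15285.54

≈ 15,300 beetles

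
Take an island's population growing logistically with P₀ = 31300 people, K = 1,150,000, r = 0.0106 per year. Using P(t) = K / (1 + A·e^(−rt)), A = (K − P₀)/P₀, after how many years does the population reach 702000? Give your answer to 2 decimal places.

A = (1150000 − 31300)/31300 = 35.74121
702000 = 1150000/(1 + 35.74121·e^(−0.0106t)) → 1 + 35.74121·e^(−0.0106t) = 1.63818
e^(−0.0106t) = 0.017855 → t = ln(56.00521)/0.0106 = 4.02544/0.0106

t ≈ 379.76 years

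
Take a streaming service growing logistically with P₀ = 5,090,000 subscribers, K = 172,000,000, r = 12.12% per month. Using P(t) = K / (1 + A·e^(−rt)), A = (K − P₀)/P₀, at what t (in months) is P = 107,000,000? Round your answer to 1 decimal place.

t ≈ 32.9 months

A = (172000000 − 5090000)/5090000 = 32.79175
107000000 = 172000000/(1 + 32.79175·e^(−0.1212t)) → 1 + 32.79175·e^(−0.1212t) = 1.60748
e^(−0.1212t) = 0.018525 → t = ln(53.98026)/0.1212 = 3.98862/0.1212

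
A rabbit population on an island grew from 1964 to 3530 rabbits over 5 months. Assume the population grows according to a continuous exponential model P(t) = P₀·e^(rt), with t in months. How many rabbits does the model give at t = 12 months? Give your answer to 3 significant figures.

≈ 8,020 rabbits

r = ln(3530/1964) / 5 ≈ 0.117263 per month
P(12) = 1964 · e^(0.117263·12) = 1964 · 4.08432 ≈ 8021.6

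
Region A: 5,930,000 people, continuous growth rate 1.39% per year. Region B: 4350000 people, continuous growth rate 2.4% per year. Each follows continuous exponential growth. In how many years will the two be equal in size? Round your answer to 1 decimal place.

t ≈ 30.7 years

5930000·e^(0.0139t) = 4350000·e^(0.024t)
5930000/4350000 = e^((0.024 − 0.0139)t) → ln(1.36322) = 0.0101·t
t = 0.30985 / 0.0101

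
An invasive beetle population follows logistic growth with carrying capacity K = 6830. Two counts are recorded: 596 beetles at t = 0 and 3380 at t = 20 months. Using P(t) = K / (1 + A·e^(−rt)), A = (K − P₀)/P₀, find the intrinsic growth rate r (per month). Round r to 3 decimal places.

r ≈ 0.116 per month

A = (6830 − 596)/596 = 10.45973
3380 = 6830/(1 + 10.45973·e^(−r·20)) → e^(−20r) = (2.02071 − 1)/10.45973 = 0.097585
r = −ln(0.097585)/20 = 2.32703/20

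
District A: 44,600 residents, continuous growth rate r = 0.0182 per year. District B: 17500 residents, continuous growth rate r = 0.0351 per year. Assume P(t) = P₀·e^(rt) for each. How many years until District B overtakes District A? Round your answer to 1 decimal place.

44600·e^(0.0182t) = 17500·e^(0.0351t)
44600/17500 = e^((0.0351 − 0.0182)t) → ln(2.54857) = 0.0169·t
t = 0.93553 / 0.0169

t ≈ 55.4 years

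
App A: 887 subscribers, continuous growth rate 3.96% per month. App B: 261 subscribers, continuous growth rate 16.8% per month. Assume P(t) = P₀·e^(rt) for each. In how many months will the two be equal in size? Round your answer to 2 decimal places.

t ≈ 9.53 months

887·e^(0.0396t) = 261·e^(0.168t)
887/261 = e^((0.168 − 0.0396)t) → ln(3.39847) = 0.1284·t
t = 1.22332 / 0.1284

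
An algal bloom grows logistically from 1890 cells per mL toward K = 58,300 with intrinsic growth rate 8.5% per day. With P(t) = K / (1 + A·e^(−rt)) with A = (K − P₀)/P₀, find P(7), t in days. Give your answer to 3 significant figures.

A = (58300 − 1890)/1890 = 29.84656
P(7) = 58300 / (1 + 29.84656·e^(−0.085·7)) = 58300 / (1 + 29.84656·0.551563)
= 58300 / 17.46225 ≈ 3338.63

≈ 3,340 cells per mL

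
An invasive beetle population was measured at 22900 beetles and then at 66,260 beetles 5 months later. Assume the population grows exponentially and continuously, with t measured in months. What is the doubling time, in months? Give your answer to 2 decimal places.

r = ln(66260/22900) / 5 = ln(2.89345) / 5 ≈ 0.21249 per month
doubling time = ln 2 / |r| = 0.69315 / 0.21249

doubling time ≈ 3.26 months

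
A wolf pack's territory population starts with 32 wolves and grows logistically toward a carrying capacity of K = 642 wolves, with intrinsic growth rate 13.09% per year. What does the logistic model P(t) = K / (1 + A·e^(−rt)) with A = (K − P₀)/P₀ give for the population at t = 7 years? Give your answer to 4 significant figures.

A = (642 − 32)/32 = 19.0625
P(7) = 642 / (1 + 19.0625·e^(−0.1309·7)) = 642 / (1 + 19.0625·0.399996)
= 642 / 8.62493 ≈ 74.44

≈ 74.44 wolves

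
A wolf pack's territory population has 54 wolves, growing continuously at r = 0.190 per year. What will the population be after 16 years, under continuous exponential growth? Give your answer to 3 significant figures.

P(16) = 54 · e^(0.19·16) = 54 · e^(3.04)
= 54 · 20.90524 ≈ 1128.88

≈ 1,130 wolves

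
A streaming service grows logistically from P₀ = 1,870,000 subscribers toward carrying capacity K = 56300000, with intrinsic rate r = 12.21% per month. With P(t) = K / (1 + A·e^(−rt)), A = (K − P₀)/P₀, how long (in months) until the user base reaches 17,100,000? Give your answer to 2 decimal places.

A = (56300000 − 1870000)/1870000 = 29.10695
17100000 = 56300000/(1 + 29.10695·e^(−0.1221t)) → 1 + 29.10695·e^(−0.1221t) = 3.2924
e^(−0.1221t) = 0.078758 → t = ln(12.69717)/0.1221 = 2.54138/0.1221

t ≈ 20.81 months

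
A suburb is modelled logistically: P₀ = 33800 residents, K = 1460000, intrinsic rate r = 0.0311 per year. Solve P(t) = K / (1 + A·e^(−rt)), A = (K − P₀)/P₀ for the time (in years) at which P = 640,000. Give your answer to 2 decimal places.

A = (1460000 − 33800)/33800 = 42.19527
640000 = 1460000/(1 + 42.19527·e^(−0.0311t)) → 1 + 42.19527·e^(−0.0311t) = 2.28125
e^(−0.0311t) = 0.030365 → t = ln(32.93289)/0.0311 = 3.49447/0.0311

t ≈ 112.36 years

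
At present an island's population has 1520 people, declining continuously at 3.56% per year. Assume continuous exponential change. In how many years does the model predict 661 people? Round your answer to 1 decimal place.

t ≈ 23.4 years

661 = 1520 · e^(-0.0356·t)
t = ln(661/1520) / -0.0356 = ln(0.43487) / -0.0356 = -0.83271 / -0.0356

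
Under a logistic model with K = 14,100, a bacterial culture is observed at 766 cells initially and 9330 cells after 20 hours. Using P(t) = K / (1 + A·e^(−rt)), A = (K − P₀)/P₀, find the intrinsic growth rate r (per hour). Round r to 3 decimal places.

A = (14100 − 766)/766 = 17.40731
9330 = 14100/(1 + 17.40731·e^(−r·20)) → e^(−20r) = (1.51125 − 1)/17.40731 = 0.02937
r = −ln(0.02937)/20 = 3.52778/20

r ≈ 0.176 per hour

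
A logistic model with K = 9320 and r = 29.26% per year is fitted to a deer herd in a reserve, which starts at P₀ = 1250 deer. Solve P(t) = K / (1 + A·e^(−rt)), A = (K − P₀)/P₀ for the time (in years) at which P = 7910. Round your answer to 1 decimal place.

t ≈ 12.3 years

A = (9320 − 1250)/1250 = 6.456
7910 = 9320/(1 + 6.456·e^(−0.2926t)) → 1 + 6.456·e^(−0.2926t) = 1.17826
e^(−0.2926t) = 0.027611 → t = ln(36.2177)/0.2926 = 3.58955/0.2926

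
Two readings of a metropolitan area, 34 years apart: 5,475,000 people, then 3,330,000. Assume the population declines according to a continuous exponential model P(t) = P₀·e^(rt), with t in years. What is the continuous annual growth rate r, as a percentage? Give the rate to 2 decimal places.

3330000 = 5475000 · e^(r·34)
e^(34r) = 3330000/5475000 = 0.60822
r = ln(0.60822) / 34 = -0.49722 / 34

r ≈ -1.46% per year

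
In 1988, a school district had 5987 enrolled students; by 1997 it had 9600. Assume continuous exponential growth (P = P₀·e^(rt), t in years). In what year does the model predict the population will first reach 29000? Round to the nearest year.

r = ln(9600/5987) / 9 = 0.47217/9 ≈ 0.052464 per year
t = ln(29000/5987) / r = 1.57771/0.052464 ≈ 30.07 years after 1988

year 2018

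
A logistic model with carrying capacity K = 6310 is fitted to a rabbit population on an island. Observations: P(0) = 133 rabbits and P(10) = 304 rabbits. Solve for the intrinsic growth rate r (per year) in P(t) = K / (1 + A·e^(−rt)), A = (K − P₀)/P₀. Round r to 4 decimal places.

r ≈ 0.0855 per year

A = (6310 − 133)/133 = 46.44361
304 = 6310/(1 + 46.44361·e^(−r·10)) → e^(−10r) = (20.75658 − 1)/46.44361 = 0.425389
r = −ln(0.425389)/10 = 0.85475/10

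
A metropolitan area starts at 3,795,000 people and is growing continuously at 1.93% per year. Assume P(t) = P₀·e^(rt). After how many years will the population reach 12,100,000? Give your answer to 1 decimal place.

12100000 = 3795000 · e^(0.0193·t)
t = ln(12100000/3795000) / 0.0193 = ln(3.18841) / 0.0193 = 1.15952 / 0.0193

t ≈ 60.1 years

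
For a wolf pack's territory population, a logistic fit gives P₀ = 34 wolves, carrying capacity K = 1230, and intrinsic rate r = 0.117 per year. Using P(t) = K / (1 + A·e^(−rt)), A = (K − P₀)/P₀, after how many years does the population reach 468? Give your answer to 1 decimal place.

A = (1230 − 34)/34 = 35.17647
468 = 1230/(1 + 35.17647·e^(−0.117t)) → 1 + 35.17647·e^(−0.117t) = 2.62821
e^(−0.117t) = 0.046287 → t = ln(21.60445)/0.117 = 3.0729/0.117

t ≈ 26.3 years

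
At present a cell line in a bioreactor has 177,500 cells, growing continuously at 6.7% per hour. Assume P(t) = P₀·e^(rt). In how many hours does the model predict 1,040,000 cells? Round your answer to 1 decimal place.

t ≈ 26.4 hours

1040000 = 177500 · e^(0.067·t)
t = ln(1040000/177500) / 0.067 = ln(5.85915) / 0.067 = 1.76801 / 0.067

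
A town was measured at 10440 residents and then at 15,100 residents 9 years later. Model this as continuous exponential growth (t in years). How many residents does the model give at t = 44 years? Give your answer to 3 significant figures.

≈ 63,400 residents

r = ln(15100/10440) / 9 ≈ 0.041006 per year
P(44) = 10440 · e^(0.041006·44) = 10440 · 6.07538 ≈ 63427.01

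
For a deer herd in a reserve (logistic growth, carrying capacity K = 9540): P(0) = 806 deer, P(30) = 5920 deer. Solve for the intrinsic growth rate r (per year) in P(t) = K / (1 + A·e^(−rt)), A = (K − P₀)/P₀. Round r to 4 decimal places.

A = (9540 − 806)/806 = 10.83623
5920 = 9540/(1 + 10.83623·e^(−r·30)) → e^(−30r) = (1.61149 − 1)/10.83623 = 0.05643
r = −ln(0.05643)/30 = 2.87476/30

r ≈ 0.0958 per year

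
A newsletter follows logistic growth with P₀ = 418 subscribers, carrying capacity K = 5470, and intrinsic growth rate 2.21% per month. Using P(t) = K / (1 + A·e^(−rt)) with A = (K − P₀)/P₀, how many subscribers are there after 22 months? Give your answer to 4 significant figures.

≈ 648.7 subscribers

A = (5470 − 418)/418 = 12.08612
P(22) = 5470 / (1 + 12.08612·e^(−0.0221·22)) = 5470 / (1 + 12.08612·0.614959)
= 5470 / 8.43247 ≈ 648.68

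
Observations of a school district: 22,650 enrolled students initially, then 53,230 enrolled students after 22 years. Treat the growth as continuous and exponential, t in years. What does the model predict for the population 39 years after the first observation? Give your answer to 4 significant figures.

r = ln(53230/22650) / 22 ≈ 0.038839 per year
P(39) = 22650 · e^(0.038839·39) = 22650 · 4.54819 ≈ 103016.43

≈ 103,000 enrolled students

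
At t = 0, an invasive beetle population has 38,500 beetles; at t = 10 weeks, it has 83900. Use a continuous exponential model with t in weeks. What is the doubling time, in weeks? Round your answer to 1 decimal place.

r = ln(83900/38500) / 10 = ln(2.17922) / 10 ≈ 0.077897 per week
doubling time = ln 2 / |r| = 0.69315 / 0.077897

doubling time ≈ 8.9 weeks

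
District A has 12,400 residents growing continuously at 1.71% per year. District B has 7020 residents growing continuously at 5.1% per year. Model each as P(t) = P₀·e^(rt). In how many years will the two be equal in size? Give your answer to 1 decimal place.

t ≈ 16.8 years

12400·e^(0.0171t) = 7020·e^(0.051t)
12400/7020 = e^((0.051 − 0.0171)t) → ln(1.76638) = 0.0339·t
t = 0.56893 / 0.0339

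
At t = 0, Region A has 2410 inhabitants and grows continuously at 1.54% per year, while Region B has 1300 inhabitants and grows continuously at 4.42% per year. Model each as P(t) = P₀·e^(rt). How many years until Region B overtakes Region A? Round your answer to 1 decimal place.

2410·e^(0.0154t) = 1300·e^(0.0442t)
2410/1300 = e^((0.0442 − 0.0154)t) → ln(1.85385) = 0.0288·t
t = 0.61726 / 0.0288

t ≈ 21.4 years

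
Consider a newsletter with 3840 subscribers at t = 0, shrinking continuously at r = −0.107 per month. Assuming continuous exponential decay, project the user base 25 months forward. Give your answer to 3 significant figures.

P(25) = 3840 · e^(-0.107·25) = 3840 · e^(-2.675)
= 3840 · 0.06891 ≈ 264.6

≈ 265 subscribers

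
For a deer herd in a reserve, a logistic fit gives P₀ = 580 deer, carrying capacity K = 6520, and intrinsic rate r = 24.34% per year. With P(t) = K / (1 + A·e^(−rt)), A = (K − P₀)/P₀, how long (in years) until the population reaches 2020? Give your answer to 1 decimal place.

A = (6520 − 580)/580 = 10.24138
2020 = 6520/(1 + 10.24138·e^(−0.2434t)) → 1 + 10.24138·e^(−0.2434t) = 3.22772
e^(−0.2434t) = 0.217522 → t = ln(4.59724)/0.2434 = 1.52546/0.2434

t ≈ 6.3 years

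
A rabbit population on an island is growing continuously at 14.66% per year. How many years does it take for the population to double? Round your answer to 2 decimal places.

doubling time ≈ 4.73 years

doubling time = ln(2) / |r| = 0.69315 / 0.1466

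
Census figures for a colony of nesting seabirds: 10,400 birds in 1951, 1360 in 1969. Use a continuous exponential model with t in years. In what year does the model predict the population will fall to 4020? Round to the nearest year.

year 1959

r = ln(1360/10400) / 18 = -2.03432/18 ≈ -0.113018 per year
t = ln(4020/10400) / r = -0.95052/-0.113018 ≈ 8.41 years after 1951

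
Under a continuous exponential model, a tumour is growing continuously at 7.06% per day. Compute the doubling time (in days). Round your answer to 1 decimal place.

doubling time = ln(2) / |r| = 0.69315 / 0.0706

doubling time ≈ 9.8 days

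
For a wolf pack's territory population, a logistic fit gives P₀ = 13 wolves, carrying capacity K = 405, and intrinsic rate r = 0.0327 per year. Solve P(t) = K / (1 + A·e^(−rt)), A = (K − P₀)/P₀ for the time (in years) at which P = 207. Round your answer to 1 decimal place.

A = (405 − 13)/13 = 30.15385
207 = 405/(1 + 30.15385·e^(−0.0327t)) → 1 + 30.15385·e^(−0.0327t) = 1.95652
e^(−0.0327t) = 0.031721 → t = ln(31.52448)/0.0327 = 3.45076/0.0327

t ≈ 105.5 years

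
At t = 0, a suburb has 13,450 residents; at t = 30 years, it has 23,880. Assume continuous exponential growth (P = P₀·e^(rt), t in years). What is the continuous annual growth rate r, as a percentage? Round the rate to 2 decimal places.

23880 = 13450 · e^(r·30)
e^(30r) = 23880/13450 = 1.77546
r = ln(1.77546) / 30 = 0.57406 / 30

r ≈ 1.91% per year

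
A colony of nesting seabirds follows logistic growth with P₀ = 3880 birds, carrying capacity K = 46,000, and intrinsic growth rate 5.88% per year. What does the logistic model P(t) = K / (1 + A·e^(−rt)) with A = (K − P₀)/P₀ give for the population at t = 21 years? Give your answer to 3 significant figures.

≈ 11,100 birds

A = (46000 − 3880)/3880 = 10.85567
P(21) = 46000 / (1 + 10.85567·e^(−0.0588·21)) = 46000 / (1 + 10.85567·0.290893)
= 46000 / 4.15784 ≈ 11063.44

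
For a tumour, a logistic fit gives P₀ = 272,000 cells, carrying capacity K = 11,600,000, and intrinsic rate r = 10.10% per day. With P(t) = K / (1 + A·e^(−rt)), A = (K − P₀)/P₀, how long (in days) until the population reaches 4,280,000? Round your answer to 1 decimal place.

A = (11600000 − 272000)/272000 = 41.64706
4280000 = 11600000/(1 + 41.64706·e^(−0.101t)) → 1 + 41.64706·e^(−0.101t) = 2.71028
e^(−0.101t) = 0.041066 → t = ln(24.35101)/0.101 = 3.19257/0.101

t ≈ 31.6 days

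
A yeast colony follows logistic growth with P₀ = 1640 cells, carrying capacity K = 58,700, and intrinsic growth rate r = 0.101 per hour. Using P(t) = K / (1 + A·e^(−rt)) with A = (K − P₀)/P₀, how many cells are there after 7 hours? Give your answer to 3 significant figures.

A = (58700 − 1640)/1640 = 34.79268
P(7) = 58700 / (1 + 34.79268·e^(−0.101·7)) = 58700 / (1 + 34.79268·0.493121)
= 58700 / 18.15701 ≈ 3232.91

≈ 3,230 cells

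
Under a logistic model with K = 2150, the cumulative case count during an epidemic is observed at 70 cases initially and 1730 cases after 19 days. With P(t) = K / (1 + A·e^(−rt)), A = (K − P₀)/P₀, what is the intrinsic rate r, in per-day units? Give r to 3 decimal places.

A = (2150 − 70)/70 = 29.71429
1730 = 2150/(1 + 29.71429·e^(−r·19)) → e^(−19r) = (1.24277 − 1)/29.71429 = 0.00817
r = −ln(0.00817)/19 = 4.80725/19

r ≈ 0.253 per day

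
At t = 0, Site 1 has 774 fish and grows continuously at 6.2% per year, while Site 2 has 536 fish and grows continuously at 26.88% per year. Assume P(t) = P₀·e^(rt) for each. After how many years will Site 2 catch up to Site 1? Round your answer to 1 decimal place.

774·e^(0.062t) = 536·e^(0.2688t)
774/536 = e^((0.2688 − 0.062)t) → ln(1.44403) = 0.2068·t
t = 0.36744 / 0.2068

t ≈ 1.8 years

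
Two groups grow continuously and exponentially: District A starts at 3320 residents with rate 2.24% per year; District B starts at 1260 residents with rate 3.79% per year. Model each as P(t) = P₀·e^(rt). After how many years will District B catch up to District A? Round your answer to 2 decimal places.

3320·e^(0.0224t) = 1260·e^(0.0379t)
3320/1260 = e^((0.0379 − 0.0224)t) → ln(2.63492) = 0.0155·t
t = 0.96885 / 0.0155

t ≈ 62.51 years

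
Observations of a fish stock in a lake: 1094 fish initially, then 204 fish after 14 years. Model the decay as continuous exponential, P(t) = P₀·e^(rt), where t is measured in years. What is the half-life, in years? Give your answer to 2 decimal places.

half-life ≈ 5.78 years

r = ln(204/1094) / 14 = ln(0.18647) / 14 ≈ -0.119963 per year
half-life = ln 2 / |r| = 0.69315 / 0.119963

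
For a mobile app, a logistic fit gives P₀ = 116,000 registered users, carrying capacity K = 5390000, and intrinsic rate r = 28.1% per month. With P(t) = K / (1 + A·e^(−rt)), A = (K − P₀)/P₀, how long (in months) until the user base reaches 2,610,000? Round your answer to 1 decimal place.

t ≈ 13.4 months

A = (5390000 − 116000)/116000 = 45.46552
2610000 = 5390000/(1 + 45.46552·e^(−0.281t)) → 1 + 45.46552·e^(−0.281t) = 2.06513
e^(−0.281t) = 0.023427 → t = ln(42.68525)/0.281 = 3.75385/0.281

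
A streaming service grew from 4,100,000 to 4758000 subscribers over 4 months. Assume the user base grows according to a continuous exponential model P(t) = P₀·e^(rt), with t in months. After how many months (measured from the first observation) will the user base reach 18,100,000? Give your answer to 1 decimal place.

t ≈ 39.9 months

r = ln(4758000/4100000) / 4 ≈ 0.03721 per month
t = ln(18100000/4100000) / r = 1.48492 / 0.03721 ≈ 39.906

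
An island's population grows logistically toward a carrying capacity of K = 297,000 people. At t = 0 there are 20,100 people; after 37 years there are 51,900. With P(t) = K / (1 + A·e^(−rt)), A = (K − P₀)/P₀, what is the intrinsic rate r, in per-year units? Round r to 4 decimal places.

A = (297000 − 20100)/20100 = 13.77612
51900 = 297000/(1 + 13.77612·e^(−r·37)) → e^(−37r) = (5.72254 − 1)/13.77612 = 0.342807
r = −ln(0.342807)/37 = 1.07059/37

r ≈ 0.0289 per year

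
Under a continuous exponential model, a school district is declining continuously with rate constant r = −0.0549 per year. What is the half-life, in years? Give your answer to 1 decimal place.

half-life = ln(2) / |r| = 0.69315 / 0.0549

half-life ≈ 12.6 years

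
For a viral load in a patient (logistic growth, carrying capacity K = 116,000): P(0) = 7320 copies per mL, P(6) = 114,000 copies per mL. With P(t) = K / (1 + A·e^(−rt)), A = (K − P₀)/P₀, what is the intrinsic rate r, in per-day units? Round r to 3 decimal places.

r ≈ 1.123 per day

A = (116000 − 7320)/7320 = 14.84699
114000 = 116000/(1 + 14.84699·e^(−r·6)) → e^(−6r) = (1.01754 − 1)/14.84699 = 0.001182
r = −ln(0.001182)/6 = 6.74085/6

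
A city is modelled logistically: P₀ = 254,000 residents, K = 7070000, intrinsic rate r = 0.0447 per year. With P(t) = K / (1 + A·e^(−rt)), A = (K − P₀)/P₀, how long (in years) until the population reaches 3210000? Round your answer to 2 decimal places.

t ≈ 69.47 years

A = (7070000 − 254000)/254000 = 26.83465
3210000 = 7070000/(1 + 26.83465·e^(−0.0447t)) → 1 + 26.83465·e^(−0.0447t) = 2.20249
e^(−0.0447t) = 0.044811 → t = ln(22.31586)/0.0447 = 3.1053/0.0447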